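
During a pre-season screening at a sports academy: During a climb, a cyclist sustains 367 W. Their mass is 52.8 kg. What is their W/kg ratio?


Power-to-weight = 367 W / 52.8 kg
= 6.951 W/kg

6.951 W/kg


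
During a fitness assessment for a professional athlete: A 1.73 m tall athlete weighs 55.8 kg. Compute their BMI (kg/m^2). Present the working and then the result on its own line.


height^2 = 2.9929 m^2
BMI = 55.8 / 2.9929 = 18.64 kg/m^2

18.64 kg/m^2


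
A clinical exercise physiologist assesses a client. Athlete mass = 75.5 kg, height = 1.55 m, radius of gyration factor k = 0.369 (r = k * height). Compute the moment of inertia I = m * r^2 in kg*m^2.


r = k * height = 0.369 * 1.55 = 0.57195 m
r^2 = 0.57195^2 = 0.327127
I = 75.5 * 0.327127 = 24.698 kg*m^2

24.698 kg*m^2


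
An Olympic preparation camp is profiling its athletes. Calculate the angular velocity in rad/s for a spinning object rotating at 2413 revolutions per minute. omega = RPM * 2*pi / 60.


omega = RPM * 2*pi / 60
= 2413 * 6.28318531 / 60
= 252.689 rad/s

252.689 rad/s


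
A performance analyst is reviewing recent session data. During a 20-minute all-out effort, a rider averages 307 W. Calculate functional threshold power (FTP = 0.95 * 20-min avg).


FTP = 0.95 * 307
= 291.65 W

291.65 W


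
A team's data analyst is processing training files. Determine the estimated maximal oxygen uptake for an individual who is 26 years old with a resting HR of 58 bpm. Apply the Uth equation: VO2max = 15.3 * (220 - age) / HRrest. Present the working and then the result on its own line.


HRmax = 220 - 26 = 194
VO2max = 15.3 * (194 / 58)
= 15.3 * 3.3448
= 51.18 mL/kg/min

51.18 mL/kg/min


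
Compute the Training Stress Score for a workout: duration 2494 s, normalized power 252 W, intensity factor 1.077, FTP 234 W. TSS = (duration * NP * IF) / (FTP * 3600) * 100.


Product = 2494 * 252 * 1.077 = 676881.576
Base = 234 * 3600 = 842400
TSS = 676881.576 / 842400 * 100 = 80.35

80.35 TSS


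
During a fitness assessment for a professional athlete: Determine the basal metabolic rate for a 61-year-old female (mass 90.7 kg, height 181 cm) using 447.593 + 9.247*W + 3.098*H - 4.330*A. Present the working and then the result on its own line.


BMR = 447.593 + 9.247*90.7 + 3.098*181 - 4.330*61
= 1582.9 kcal/day

1582.9 kcal/day


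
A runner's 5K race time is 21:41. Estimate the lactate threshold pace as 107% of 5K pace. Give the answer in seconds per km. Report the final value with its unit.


Total race time = 21*60 + 41 = 1301 seconds
5K pace = 1301 / 5 = 260.2 sec/km
LT pace = 260.2 * 1.07 = 278.41 sec/km

278.41 s/km


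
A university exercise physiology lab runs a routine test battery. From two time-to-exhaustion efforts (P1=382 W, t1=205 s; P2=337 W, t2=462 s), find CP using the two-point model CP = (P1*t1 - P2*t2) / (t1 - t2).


Work in trial 1 = 78310 J
Work in trial 2 = 155694 J
Delta work = -77384 J
Delta time = -257 s
CP = -77384 / -257 = 301.11 W

301.11 W


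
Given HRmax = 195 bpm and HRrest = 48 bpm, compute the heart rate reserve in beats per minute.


Heart rate reserve = maximum HR minus resting HR
HRR = 195 - 48 = 147 bpm

147 bpm


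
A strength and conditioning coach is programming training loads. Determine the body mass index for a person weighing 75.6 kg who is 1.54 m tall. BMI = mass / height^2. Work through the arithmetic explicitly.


BMI = mass / height^2
= 75.6 / 1.54^2
= 75.6 / 2.3716
= 31.88 kg/m^2

31.88 kg/m^2


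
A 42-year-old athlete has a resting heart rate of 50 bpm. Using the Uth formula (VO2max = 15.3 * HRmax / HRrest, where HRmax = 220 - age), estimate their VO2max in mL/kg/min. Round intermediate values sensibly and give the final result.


HRmax = 220 - 42 = 178 bpm
Ratio = HRmax / HRrest = 178 / 50 = 3.56
VO2max = 15.3 * 3.56 = 54.47 mL/kg/min

54.47 mL/kg/min


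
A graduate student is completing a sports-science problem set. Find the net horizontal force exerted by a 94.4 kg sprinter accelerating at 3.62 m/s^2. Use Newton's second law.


Newton's second law: F = m * a
F = 94.4 * 3.62 = 341.73 N

341.73 N


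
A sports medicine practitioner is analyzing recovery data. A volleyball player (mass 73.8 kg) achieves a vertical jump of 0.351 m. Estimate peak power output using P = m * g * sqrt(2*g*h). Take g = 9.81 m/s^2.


2 * g * h = 2 * 9.81 * 0.351 = 6.88662
sqrt(6.88662) = 2.624237 m/s
P = 73.8 * 9.81 * 2.624237 = 1899.89 W

1899.89 W


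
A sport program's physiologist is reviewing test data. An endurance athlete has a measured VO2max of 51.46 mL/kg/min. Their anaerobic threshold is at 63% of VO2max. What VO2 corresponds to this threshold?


Anaerobic threshold VO2 = VO2max * 63%
= 51.46 * 0.63
= 32.42 mL/kg/min

32.42 mL/kg/min


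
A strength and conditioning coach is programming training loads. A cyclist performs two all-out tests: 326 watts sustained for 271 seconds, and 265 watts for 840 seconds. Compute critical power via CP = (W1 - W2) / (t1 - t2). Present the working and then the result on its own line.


W1 = P1 * t1 = 326 * 271 = 88346 J
W2 = P2 * t2 = 265 * 840 = 222600 J
CP = (88346 - 222600) / (271 - 840)
= 235.95 W

235.95 W


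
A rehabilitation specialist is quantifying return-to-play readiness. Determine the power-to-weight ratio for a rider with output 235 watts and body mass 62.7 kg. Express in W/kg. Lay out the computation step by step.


P/W = 235 / 62.7 = 3.748 W/kg

3.748 W/kg


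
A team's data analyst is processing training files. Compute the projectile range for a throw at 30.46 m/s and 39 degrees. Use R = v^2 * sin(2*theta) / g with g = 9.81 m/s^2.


Two times the angle = 78 degrees
sin(78) = 0.978148
R = 927.8116 * 0.978148 / 9.81 = 92.511 m

92.511 m


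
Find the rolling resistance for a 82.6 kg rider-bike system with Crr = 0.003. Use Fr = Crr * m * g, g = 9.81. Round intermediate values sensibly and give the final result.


m * g = 82.6 * 9.81 = 810.306 N
Fr = 0.003 * 810.306 = 2.431 N

2.431 N


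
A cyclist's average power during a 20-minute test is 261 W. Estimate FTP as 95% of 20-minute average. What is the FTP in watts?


FTP = 20-min power * 0.95
= 261 * 0.95
= 247.95 W

247.95 W


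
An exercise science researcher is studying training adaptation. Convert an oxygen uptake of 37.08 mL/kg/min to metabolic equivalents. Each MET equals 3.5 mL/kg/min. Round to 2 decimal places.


One MET = 3.5 mL/kg/min
Number of METs = 37.08 / 3.5
= 10.59 METs

10.59 METs


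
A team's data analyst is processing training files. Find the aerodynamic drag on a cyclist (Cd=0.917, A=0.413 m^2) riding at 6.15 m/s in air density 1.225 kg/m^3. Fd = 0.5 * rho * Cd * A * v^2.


Fd = 0.5 * 1.225 * 0.917 * 0.413 * 6.15^2
= 0.5 * 1.225 * 0.917 * 0.413 * 37.8225
= 8.774 N

8.774 N


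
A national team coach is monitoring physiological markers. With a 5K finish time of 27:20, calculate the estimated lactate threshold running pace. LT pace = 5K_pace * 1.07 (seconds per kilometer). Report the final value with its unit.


Race duration = 1640 s for 5 km
Average pace = 1640 / 5 = 328.0 s/km
LT pace = 328.0 * 1.07
= 350.96 s/km

350.96 s/km


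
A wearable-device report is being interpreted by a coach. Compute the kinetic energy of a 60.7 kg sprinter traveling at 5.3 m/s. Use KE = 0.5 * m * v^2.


Velocity squared = 28.09
KE = 0.5 * 60.7 * 28.09 = 852.53 J

852.53 J


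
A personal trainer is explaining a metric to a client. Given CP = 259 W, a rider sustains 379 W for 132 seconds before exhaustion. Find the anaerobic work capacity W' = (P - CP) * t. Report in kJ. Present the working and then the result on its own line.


Excess power = 379 - 259 = 120 W
Work above CP = 120 * 132 = 15840 J
W' = 15.84 kJ

15.84 kJ


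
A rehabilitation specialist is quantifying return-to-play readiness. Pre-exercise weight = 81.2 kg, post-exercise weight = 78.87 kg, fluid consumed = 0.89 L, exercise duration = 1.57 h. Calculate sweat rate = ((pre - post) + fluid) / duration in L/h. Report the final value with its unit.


Weight loss = 81.2 - 78.87 = 2.33 kg (approx L)
Total sweat = 2.33 + 0.89 = 3.22 L
Sweat rate = 3.22 / 1.57 = 2.051 L/h

2.051 L/h


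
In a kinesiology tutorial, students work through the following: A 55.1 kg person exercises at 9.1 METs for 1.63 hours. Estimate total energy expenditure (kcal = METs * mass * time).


Energy = METs * mass(kg) * time(h)
= 9.1 * 55.1 * 1.63
= 817.3 kcal

817.3 kcal


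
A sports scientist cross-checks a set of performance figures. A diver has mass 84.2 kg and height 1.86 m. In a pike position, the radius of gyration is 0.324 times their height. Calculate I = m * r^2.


r = 0.324 * 1.86 = 0.60264 m
I = m * r^2 = 84.2 * 0.363175 = 30.579 kg*m^2

30.579 kg*m^2


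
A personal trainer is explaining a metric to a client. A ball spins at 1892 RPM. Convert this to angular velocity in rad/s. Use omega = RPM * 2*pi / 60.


omega = 1892 * 2 * pi / 60
= 1892 * 6.28318531 / 60
= 11887.787 / 60
= 198.13 rad/s

198.13 rad/s


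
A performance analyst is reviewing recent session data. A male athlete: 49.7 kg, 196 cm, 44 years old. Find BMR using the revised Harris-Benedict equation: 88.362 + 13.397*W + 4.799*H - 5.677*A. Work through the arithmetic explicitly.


Intercept = 88.362
Weight contribution = 13.397 * 49.7 = 665.8309
Height contribution = 4.799 * 196 = 940.604
Age contribution = 5.677 * 44 = 249.788
BMR = 88.362 + 665.8309 + 940.604 - 249.788
= 1445.01 kcal/day

1445.01 kcal/day


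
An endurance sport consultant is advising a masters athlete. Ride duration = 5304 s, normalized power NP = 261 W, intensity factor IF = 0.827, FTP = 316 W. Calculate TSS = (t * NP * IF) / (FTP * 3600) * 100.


Numerator = 5304 * 261 * 0.827 = 1144852.488
Denominator = 316 * 3600 = 1137600
TSS = 1144852.488 / 1137600 * 100
= 100.64

100.64 TSS


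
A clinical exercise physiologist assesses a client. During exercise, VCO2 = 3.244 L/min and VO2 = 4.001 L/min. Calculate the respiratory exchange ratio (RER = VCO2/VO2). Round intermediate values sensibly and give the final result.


RER = VCO2 / VO2
= 3.244 / 4.001
= 0.8108

0.8108


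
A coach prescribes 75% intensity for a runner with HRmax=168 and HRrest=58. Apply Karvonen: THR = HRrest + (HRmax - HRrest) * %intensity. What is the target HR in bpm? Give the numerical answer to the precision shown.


Heart rate reserve = 168 - 58 = 110
Intensity fraction = 75 / 100 = 0.75
THR = 58 + 110 * 0.75 = 140.5 bpm

140.5 bpm


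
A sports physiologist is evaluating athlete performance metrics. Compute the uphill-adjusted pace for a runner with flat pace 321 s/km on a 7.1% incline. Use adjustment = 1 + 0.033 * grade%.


Adjustment factor = 1 + 0.033 * 7.1 = 1.2343
Grade-adjusted pace = 321 * 1.2343 = 396.21 s/km

396.21 s/km


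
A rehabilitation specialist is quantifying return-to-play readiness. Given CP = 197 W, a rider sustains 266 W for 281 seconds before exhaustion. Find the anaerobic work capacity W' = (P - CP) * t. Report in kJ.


Excess power = 266 - 197 = 69 W
Work above CP = 69 * 281 = 19389 J
W' = 19.389 kJ

19.389 kJ


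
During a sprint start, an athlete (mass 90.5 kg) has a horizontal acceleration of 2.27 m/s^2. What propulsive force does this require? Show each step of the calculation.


Propulsive force = mass * acceleration
= 90.5 kg * 2.27 m/s^2
= 205.44 N

205.44 N


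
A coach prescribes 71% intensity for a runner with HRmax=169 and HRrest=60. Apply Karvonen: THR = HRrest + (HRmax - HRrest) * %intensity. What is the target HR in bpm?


Heart rate reserve = 169 - 60 = 109
Intensity fraction = 71 / 100 = 0.71
THR = 60 + 109 * 0.71 = 137.39 bpm

137.39 bpm


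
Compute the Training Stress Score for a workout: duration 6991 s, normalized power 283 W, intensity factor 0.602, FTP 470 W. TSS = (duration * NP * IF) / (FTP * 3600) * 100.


Product = 6991 * 283 * 0.602 = 1191028.706
Base = 470 * 3600 = 1692000
TSS = 1191028.706 / 1692000 * 100 = 70.39

70.39 TSS


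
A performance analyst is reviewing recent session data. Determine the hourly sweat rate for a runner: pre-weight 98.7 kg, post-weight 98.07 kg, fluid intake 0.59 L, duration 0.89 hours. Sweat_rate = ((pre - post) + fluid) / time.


Mass lost = 98.7 - 98.07 = 0.63 kg
Add fluid consumed: 0.63 + 0.59 = 1.22 L total sweat
Sweat rate = 1.22 / 0.89 = 1.371 L/h

1.371 L/h


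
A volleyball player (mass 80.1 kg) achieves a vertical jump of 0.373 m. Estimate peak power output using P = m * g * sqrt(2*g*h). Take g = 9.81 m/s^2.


2 * g * h = 2 * 9.81 * 0.373 = 7.31826
sqrt(7.31826) = 2.705228 m/s
P = 80.1 * 9.81 * 2.705228 = 2125.72 W

2125.72 W


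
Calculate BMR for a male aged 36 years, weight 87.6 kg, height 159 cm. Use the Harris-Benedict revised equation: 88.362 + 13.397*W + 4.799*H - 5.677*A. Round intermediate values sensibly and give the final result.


Substituting values:
W term = 13.397 * 87.6 = 1173.5772
H term = 4.799 * 159 = 763.041
A term = 5.677 * 36 = 204.372
BMR = 1820.61 kcal/day

1820.61 kcal/day


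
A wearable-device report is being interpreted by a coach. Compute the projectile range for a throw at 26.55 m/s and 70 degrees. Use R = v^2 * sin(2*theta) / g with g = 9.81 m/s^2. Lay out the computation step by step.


Two times the angle = 140 degrees
sin(140) = 0.642788
R = 704.9025 * 0.642788 / 9.81 = 46.188 m

46.188 m


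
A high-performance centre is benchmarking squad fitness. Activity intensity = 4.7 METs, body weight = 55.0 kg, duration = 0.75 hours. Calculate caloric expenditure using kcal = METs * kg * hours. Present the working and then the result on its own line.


kcal = 4.7 * 55.0 * 0.75
= 258.5 * 0.75
= 193.88 kcal

193.88 kcal


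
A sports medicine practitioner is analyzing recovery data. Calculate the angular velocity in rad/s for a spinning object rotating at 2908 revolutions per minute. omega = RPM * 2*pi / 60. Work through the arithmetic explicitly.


omega = RPM * 2*pi / 60
= 2908 * 6.28318531 / 60
= 304.525 rad/s

304.525 rad/s


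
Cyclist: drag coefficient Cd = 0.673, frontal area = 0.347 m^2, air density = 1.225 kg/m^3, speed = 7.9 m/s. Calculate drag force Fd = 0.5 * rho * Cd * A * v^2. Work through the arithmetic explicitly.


v^2 = 7.9^2 = 62.41
Fd = 0.5 * 1.225 * 0.673 * 0.347 * 62.41
= 8.927 N

8.927 N


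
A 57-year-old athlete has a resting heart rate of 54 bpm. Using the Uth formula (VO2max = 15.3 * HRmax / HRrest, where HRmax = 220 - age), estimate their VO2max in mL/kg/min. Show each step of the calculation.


HRmax = 220 - 57 = 163 bpm
Ratio = HRmax / HRrest = 163 / 54 = 3.0185
VO2max = 15.3 * 3.0185 = 46.18 mL/kg/min

46.18 mL/kg/min


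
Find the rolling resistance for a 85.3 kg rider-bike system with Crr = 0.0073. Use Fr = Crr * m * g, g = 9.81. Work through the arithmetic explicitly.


m * g = 85.3 * 9.81 = 836.793 N
Fr = 0.0073 * 836.793 = 6.109 N

6.109 N


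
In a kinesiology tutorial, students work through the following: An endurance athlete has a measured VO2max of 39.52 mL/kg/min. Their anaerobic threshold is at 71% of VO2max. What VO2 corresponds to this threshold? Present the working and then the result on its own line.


Anaerobic threshold VO2 = VO2max * 71%
= 39.52 * 0.71
= 28.06 mL/kg/min

28.06 mL/kg/min


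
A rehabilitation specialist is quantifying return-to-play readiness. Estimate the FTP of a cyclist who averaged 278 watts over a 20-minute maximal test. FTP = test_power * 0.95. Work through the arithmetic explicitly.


FTP = 278 * 0.95 = 264.1 W

264.1 W


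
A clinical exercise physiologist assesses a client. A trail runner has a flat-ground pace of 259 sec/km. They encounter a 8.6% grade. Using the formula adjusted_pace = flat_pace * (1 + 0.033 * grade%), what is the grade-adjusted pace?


Grade factor = 1 + 0.033 * 8.6 = 1.2838
Adjusted = 259 * 1.2838 = 332.5 sec/km

332.5 s/km


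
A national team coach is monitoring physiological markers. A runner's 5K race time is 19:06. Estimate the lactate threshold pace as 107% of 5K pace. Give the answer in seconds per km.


Total race time = 19*60 + 6 = 1146 seconds
5K pace = 1146 / 5 = 229.2 sec/km
LT pace = 229.2 * 1.07 = 245.24 sec/km

245.24 s/km


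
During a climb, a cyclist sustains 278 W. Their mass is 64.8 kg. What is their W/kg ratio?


Power-to-weight = 278 W / 64.8 kg
= 4.29 W/kg

4.29 W/kg


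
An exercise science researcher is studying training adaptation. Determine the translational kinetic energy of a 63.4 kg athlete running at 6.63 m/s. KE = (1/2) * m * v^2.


KE = 0.5 * m * v^2
= 0.5 * 63.4 * 6.63^2
= 0.5 * 63.4 * 43.9569
= 1393.43 J

1393.43 J


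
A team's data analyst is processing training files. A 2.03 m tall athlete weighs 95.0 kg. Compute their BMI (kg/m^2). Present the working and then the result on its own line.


height^2 = 4.1209 m^2
BMI = 95.0 / 4.1209 = 23.05 kg/m^2

23.05 kg/m^2


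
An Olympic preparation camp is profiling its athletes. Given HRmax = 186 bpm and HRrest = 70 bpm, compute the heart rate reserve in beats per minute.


Heart rate reserve = maximum HR minus resting HR
HRR = 186 - 70 = 116 bpm

116 bpm


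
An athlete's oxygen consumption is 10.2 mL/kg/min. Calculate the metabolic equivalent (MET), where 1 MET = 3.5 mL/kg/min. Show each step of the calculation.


MET = VO2 / 3.5
= 10.2 / 3.5
= 2.91 METs

2.91 METs


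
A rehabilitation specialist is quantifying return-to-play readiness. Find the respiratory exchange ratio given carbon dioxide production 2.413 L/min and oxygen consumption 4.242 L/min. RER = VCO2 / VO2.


VCO2 = 2.413 L/min
VO2 = 4.242 L/min
RER = 2.413 / 4.242 = 0.5688

0.5688


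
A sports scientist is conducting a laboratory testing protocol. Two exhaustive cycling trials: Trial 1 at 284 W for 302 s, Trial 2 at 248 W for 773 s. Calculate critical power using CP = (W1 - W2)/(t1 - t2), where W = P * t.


W1 = 284 * 302 = 85768 J
W2 = 248 * 773 = 191704 J
CP = (85768 - 191704) / (302 - 773)
= -105936 / -471
= 224.92 W

224.92 W


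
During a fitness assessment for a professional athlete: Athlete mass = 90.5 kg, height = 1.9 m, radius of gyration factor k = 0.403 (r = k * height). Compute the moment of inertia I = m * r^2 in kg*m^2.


r = k * height = 0.403 * 1.9 = 0.7657 m
r^2 = 0.7657^2 = 0.586296
I = 90.5 * 0.586296 = 53.06 kg*m^2

53.06 kg*m^2


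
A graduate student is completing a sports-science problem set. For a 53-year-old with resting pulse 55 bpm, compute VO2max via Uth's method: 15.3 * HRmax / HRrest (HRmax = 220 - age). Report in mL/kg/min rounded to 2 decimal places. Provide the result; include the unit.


Step 1: HRmax = 220 - 53 = 167 bpm
Step 2: Ratio = 167 / 55 = 3.0364
Step 3: VO2max = 15.3 * 3.0364 = 46.46 mL/kg/min

46.46 mL/kg/min


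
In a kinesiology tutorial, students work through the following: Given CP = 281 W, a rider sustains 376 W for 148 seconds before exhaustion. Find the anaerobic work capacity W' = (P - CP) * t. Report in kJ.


Excess power = 376 - 281 = 95 W
Work above CP = 95 * 148 = 14060 J
W' = 14.06 kJ

14.06 kJ


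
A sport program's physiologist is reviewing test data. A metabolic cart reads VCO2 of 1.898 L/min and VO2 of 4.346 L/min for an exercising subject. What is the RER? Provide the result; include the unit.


RER = VCO2 / VO2 = 1.898 / 4.346 = 0.4367

0.4367


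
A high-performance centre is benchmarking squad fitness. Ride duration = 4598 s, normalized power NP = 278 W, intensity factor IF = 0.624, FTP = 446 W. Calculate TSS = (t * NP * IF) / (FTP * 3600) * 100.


Numerator = 4598 * 278 * 0.624 = 797624.256
Denominator = 446 * 3600 = 1605600
TSS = 797624.256 / 1605600 * 100
= 49.68

49.68 TSS


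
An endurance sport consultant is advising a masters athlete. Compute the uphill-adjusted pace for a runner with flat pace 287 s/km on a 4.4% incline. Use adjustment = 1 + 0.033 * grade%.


Adjustment factor = 1 + 0.033 * 4.4 = 1.1452
Grade-adjusted pace = 287 * 1.1452 = 328.67 s/km

328.67 s/km


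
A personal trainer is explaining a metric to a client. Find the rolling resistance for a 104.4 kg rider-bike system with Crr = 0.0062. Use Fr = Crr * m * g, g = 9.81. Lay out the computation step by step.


m * g = 104.4 * 9.81 = 1024.164 N
Fr = 0.0062 * 1024.164 = 6.35 N

6.35 N


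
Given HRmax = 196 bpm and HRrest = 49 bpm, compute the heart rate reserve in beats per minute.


Heart rate reserve = maximum HR minus resting HR
HRR = 196 - 49 = 147 bpm

147 bpm


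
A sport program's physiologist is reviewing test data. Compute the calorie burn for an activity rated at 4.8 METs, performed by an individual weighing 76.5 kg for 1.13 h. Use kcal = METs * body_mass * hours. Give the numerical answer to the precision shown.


Product of METs and mass = 4.8 * 76.5 = 367.2
Total kcal = 367.2 * 1.13 = 414.94 kcal

414.94 kcal


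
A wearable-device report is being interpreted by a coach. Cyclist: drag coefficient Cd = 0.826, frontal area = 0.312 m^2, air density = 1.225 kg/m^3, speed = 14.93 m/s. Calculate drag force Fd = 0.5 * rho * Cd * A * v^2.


v^2 = 14.93^2 = 222.9049
Fd = 0.5 * 1.225 * 0.826 * 0.312 * 222.9049
= 35.185 N

35.185 N


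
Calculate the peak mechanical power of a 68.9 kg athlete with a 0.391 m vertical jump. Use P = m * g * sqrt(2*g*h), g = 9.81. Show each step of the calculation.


First, sqrt(2gh) = sqrt(2 * 9.81 * 0.391)
= sqrt(7.67142) = 2.769733 m/s
Power = 68.9 * 9.81 * 2.769733 = 1872.09 W

1872.09 W


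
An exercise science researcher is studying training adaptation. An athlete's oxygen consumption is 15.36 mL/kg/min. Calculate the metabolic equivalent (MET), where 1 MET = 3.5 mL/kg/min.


MET = VO2 / 3.5
= 15.36 / 3.5
= 4.39 METs

4.39 METs


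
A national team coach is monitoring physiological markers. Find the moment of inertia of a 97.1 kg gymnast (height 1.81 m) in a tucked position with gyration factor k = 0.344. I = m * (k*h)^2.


Radius of gyration = 0.344 * 1.81 = 0.62264 m
I = 97.1 * 0.62264^2
= 97.1 * 0.387681
= 37.644 kg*m^2

37.644 kg*m^2


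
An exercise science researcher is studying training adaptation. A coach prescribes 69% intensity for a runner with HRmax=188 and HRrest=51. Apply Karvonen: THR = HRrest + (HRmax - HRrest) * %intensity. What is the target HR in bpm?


Heart rate reserve = 188 - 51 = 137
Intensity fraction = 69 / 100 = 0.69
THR = 51 + 137 * 0.69 = 145.53 bpm

145.53 bpm


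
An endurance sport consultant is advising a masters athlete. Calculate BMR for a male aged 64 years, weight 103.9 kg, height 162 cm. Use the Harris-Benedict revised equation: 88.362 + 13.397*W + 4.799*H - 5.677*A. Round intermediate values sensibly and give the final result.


Substituting values:
W term = 13.397 * 103.9 = 1391.9483
H term = 4.799 * 162 = 777.438
A term = 5.677 * 64 = 363.328
BMR = 1894.42 kcal/day

1894.42 kcal/day


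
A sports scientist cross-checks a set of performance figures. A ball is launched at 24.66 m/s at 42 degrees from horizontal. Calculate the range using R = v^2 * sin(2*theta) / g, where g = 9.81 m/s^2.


sin(2 * 42) = sin(84) = 0.994522
v^2 = 24.66^2 = 608.1156
R = 608.1156 * 0.994522 / 9.81
= 61.65 m

61.65 m


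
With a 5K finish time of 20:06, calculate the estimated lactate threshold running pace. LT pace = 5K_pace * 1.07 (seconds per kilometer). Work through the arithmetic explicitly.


Race duration = 1206 s for 5 km
Average pace = 1206 / 5 = 241.2 s/km
LT pace = 241.2 * 1.07
= 258.08 s/km

258.08 s/km


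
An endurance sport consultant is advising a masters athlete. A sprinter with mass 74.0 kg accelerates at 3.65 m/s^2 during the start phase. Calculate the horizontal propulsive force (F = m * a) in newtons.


F = m * a
= 74.0 * 3.65
= 270.1 N

270.1 N


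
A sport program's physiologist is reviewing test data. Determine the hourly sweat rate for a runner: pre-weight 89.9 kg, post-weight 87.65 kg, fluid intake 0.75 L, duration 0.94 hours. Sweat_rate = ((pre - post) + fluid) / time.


Mass lost = 89.9 - 87.65 = 2.25 kg
Add fluid consumed: 2.25 + 0.75 = 3.0 L total sweat
Sweat rate = 3.0 / 0.94 = 3.191 L/h

3.191 L/h


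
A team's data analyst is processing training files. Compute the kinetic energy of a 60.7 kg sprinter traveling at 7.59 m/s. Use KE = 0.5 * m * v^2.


Velocity squared = 57.6081
KE = 0.5 * 60.7 * 57.6081 = 1748.41 J

1748.41 J


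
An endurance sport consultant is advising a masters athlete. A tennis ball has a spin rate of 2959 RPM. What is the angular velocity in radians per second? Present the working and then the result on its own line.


Convert RPM to rad/s: multiply by 2*pi and divide by 60
omega = 2959 * 2 * pi / 60
= 309.866 rad/s

309.866 rad/s


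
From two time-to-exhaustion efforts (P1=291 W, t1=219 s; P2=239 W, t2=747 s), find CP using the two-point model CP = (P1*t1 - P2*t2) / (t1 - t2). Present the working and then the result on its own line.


Work in trial 1 = 63729 J
Work in trial 2 = 178533 J
Delta work = -114804 J
Delta time = -528 s
CP = -114804 / -528 = 217.43 W

217.43 W


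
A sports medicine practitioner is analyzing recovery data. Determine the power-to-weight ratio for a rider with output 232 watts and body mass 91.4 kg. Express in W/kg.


P/W = 232 / 91.4 = 2.538 W/kg

2.538 W/kg


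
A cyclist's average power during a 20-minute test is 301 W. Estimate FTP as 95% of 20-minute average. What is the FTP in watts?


FTP = 20-min power * 0.95
= 301 * 0.95
= 285.95 W

285.95 W


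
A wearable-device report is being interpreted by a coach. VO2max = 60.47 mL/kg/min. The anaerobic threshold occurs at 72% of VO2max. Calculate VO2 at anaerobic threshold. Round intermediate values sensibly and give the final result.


AT fraction = 72 / 100 = 0.72
AT VO2 = 60.47 * 0.72
= 43.54 mL/kg/min

43.54 mL/kg/min


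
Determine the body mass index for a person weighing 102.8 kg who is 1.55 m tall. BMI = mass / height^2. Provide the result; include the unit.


BMI = mass / height^2
= 102.8 / 1.55^2
= 102.8 / 2.4025
= 42.79 kg/m^2

42.79 kg/m^2


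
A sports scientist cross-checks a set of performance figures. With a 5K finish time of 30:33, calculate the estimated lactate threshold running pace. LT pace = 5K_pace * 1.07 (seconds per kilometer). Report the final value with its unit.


Race duration = 1833 s for 5 km
Average pace = 1833 / 5 = 366.6 s/km
LT pace = 366.6 * 1.07
= 392.26 s/km

392.26 s/km


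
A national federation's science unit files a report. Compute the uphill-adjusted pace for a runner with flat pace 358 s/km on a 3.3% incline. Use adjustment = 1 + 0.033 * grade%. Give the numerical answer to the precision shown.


Adjustment factor = 1 + 0.033 * 3.3 = 1.1089
Grade-adjusted pace = 358 * 1.1089 = 396.99 s/km

396.99 s/km


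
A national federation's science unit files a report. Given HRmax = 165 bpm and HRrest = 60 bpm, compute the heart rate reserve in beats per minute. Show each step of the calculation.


Heart rate reserve = maximum HR minus resting HR
HRR = 165 - 60 = 105 bpm

105 bpm


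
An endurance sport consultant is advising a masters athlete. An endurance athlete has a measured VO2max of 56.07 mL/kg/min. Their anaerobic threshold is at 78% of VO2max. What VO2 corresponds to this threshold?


Anaerobic threshold VO2 = VO2max * 78%
= 56.07 * 0.78
= 43.73 mL/kg/min

43.73 mL/kg/min


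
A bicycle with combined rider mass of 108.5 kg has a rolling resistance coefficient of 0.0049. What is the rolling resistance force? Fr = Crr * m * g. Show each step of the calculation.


Fr = 0.0049 * 108.5 * 9.81
= 0.53165 * 9.81
= 5.215 N

5.215 N


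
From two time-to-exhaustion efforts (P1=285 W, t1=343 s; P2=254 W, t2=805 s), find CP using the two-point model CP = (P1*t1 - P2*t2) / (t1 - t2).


Work in trial 1 = 97755 J
Work in trial 2 = 204470 J
Delta work = -106715 J
Delta time = -462 s
CP = -106715 / -462 = 230.98 W

230.98 W


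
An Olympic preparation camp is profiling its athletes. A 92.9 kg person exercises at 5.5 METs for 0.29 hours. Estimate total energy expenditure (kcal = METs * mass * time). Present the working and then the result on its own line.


Energy = METs * mass(kg) * time(h)
= 5.5 * 92.9 * 0.29
= 148.18 kcal

148.18 kcal


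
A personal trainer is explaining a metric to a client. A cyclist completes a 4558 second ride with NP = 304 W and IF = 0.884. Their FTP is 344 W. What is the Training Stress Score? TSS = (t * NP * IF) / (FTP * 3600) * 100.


t * NP * IF = 4558 * 304 * 0.884 = 1224898.688
FTP * 3600 = 1238400
TSS = (1224898.688 / 1238400) * 100 = 98.91

98.91 TSS


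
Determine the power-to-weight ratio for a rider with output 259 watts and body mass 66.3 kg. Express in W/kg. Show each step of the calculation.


P/W = 259 / 66.3 = 3.906 W/kg

3.906 W/kg


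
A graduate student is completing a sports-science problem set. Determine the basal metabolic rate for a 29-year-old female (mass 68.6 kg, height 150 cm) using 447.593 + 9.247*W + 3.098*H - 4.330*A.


BMR = 447.593 + 9.247*68.6 + 3.098*150 - 4.330*29
= 1421.07 kcal/day

1421.07 kcal/day


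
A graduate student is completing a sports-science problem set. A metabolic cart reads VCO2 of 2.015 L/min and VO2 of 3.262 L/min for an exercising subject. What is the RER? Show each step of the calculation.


RER = VCO2 / VO2 = 2.015 / 3.262 = 0.6177

0.6177


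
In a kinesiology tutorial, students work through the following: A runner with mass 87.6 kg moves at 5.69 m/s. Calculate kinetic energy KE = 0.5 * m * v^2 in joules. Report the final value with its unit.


v^2 = 5.69^2 = 32.3761
KE = 0.5 * 87.6 * 32.3761
= 1418.07 J

1418.07 J


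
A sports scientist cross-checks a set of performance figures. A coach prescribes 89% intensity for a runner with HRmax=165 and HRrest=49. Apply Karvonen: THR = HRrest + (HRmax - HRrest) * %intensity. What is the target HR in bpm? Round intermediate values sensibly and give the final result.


Heart rate reserve = 165 - 49 = 116
Intensity fraction = 89 / 100 = 0.89
THR = 49 + 116 * 0.89 = 152.24 bpm

152.24 bpm


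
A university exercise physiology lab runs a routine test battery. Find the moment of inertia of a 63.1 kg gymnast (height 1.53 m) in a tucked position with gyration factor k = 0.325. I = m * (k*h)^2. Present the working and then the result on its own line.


Radius of gyration = 0.325 * 1.53 = 0.49725 m
I = 63.1 * 0.49725^2
= 63.1 * 0.247258
= 15.602 kg*m^2

15.602 kg*m^2


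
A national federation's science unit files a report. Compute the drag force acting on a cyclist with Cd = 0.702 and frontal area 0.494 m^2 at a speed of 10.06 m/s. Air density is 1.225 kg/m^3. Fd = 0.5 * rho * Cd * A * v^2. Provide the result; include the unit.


Step 1: v^2 = 101.2036
Step 2: Fd = 0.5 * 1.225 * 0.702 * 0.494 * 101.2036
= 21.496 N

21.496 N


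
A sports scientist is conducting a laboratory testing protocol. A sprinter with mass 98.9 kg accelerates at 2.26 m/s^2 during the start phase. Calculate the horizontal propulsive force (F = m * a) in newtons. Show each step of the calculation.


F = m * a
= 98.9 * 2.26
= 223.51 N

223.51 N


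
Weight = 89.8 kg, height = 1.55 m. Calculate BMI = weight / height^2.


height^2 = 1.55^2 = 2.4025
BMI = 89.8 / 2.4025 = 37.38 kg/m^2

37.38 kg/m^2


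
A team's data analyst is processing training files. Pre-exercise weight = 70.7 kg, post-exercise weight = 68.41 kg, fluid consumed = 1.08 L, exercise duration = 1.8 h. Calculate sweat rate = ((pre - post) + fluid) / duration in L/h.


Weight loss = 70.7 - 68.41 = 2.29 kg (approx L)
Total sweat = 2.29 + 1.08 = 3.37 L
Sweat rate = 3.37 / 1.8 = 1.872 L/h

1.872 L/h


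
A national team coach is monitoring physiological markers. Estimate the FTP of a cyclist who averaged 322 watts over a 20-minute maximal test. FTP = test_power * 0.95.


FTP = 322 * 0.95 = 305.9 W

305.9 W


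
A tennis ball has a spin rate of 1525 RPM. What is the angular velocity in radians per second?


Convert RPM to rad/s: multiply by 2*pi and divide by 60
omega = 1525 * 2 * pi / 60
= 159.698 rad/s

159.698 rad/s


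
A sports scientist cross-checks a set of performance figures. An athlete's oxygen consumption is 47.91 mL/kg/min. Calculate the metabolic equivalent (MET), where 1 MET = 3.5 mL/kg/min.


MET = VO2 / 3.5
= 47.91 / 3.5
= 13.69 METs

13.69 METs


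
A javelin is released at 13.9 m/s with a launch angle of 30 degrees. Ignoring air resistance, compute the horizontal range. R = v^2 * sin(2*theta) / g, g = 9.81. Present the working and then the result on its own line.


Launch speed squared = 193.21
sin(2 * 30 deg) = 0.866025
Range = 193.21 * 0.866025 / 9.81
= 17.057 m

17.057 m


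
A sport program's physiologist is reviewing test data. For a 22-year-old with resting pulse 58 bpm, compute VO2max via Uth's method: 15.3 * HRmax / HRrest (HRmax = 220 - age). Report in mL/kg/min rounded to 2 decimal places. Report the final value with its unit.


Step 1: HRmax = 220 - 22 = 198 bpm
Step 2: Ratio = 198 / 58 = 3.4138
Step 3: VO2max = 15.3 * 3.4138 = 52.23 mL/kg/min

52.23 mL/kg/min


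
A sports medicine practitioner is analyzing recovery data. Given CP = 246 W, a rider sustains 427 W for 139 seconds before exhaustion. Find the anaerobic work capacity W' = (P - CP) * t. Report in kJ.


Excess power = 427 - 246 = 181 W
Work above CP = 181 * 139 = 25159 J
W' = 25.159 kJ

25.159 kJ


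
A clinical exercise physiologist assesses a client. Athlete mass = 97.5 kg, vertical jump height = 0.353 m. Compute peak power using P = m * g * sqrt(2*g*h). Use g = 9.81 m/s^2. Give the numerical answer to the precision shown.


sqrt(2 * 9.81 * 0.353) = sqrt(6.92586) = 2.631703 m/s
P = 97.5 * 9.81 * 2.631703
= 2517.16 W

2517.16 W


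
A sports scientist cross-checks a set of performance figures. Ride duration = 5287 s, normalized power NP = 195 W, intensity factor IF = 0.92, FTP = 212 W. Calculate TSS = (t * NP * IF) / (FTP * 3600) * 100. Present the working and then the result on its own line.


Numerator = 5287 * 195 * 0.92 = 948487.8
Denominator = 212 * 3600 = 763200
TSS = 948487.8 / 763200 * 100
= 124.28

124.28 TSS


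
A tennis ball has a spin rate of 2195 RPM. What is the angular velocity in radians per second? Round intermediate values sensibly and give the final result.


Convert RPM to rad/s: multiply by 2*pi and divide by 60
omega = 2195 * 2 * pi / 60
= 229.86 rad/s

229.86 rad/s


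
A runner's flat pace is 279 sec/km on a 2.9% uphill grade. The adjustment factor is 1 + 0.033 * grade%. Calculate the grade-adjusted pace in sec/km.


Factor = 1 + 0.033 * 2.9 = 1.0957
Adjusted pace = 279 * 1.0957
= 305.7 sec/km

305.7 s/km


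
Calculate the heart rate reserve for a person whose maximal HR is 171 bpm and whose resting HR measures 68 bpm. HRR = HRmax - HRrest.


HRmax = 171 bpm
HRrest = 68 bpm
HRR = 171 - 68 = 103 bpm

103 bpm


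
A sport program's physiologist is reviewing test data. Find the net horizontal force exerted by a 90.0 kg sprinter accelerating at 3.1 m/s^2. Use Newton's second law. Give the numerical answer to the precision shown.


Newton's second law: F = m * a
F = 90.0 * 3.1 = 279.0 N

279.0 N


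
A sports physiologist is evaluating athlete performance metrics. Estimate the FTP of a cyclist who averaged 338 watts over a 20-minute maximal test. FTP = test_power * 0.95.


FTP = 338 * 0.95 = 321.1 W

321.1 W


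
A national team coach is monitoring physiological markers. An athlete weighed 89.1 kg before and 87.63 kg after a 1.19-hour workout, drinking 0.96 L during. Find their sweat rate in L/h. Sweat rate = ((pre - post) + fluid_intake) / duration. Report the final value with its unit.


Body mass change = 1.47 kg
Total sweat loss = 1.47 + 0.96 = 2.43 L
Rate = 2.43 / 1.19 = 2.042 L/h

2.042 L/h


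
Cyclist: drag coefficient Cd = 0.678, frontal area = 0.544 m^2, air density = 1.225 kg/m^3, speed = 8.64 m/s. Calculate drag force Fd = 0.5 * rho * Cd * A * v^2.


v^2 = 8.64^2 = 74.6496
Fd = 0.5 * 1.225 * 0.678 * 0.544 * 74.6496
= 16.864 N

16.864 N


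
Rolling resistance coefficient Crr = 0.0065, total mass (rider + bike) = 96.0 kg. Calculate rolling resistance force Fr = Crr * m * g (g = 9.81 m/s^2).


Fr = Crr * m * g
= 0.0065 * 96.0 * 9.81
= 6.121 N

6.121 N


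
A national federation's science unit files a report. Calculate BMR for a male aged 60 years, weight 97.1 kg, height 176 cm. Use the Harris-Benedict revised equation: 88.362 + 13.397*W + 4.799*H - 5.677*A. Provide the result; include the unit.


Substituting values:
W term = 13.397 * 97.1 = 1300.8487
H term = 4.799 * 176 = 844.624
A term = 5.677 * 60 = 340.62
BMR = 1893.21 kcal/day

1893.21 kcal/day


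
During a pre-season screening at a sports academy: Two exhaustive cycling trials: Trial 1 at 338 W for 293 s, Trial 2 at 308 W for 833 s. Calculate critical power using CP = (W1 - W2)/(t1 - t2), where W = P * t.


W1 = 338 * 293 = 99034 J
W2 = 308 * 833 = 256564 J
CP = (99034 - 256564) / (293 - 833)
= -157530 / -540
= 291.72 W

291.72 W


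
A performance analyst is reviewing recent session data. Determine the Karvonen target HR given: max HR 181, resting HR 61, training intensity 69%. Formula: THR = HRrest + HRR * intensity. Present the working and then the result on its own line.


HRR = HRmax - HRrest = 181 - 61 = 120
THR = 61 + 120 * 0.69
= 143.8 bpm

143.8 bpm


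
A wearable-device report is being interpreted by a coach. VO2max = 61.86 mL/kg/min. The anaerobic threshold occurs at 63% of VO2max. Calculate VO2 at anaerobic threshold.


AT fraction = 63 / 100 = 0.63
AT VO2 = 61.86 * 0.63
= 38.97 mL/kg/min

38.97 mL/kg/min


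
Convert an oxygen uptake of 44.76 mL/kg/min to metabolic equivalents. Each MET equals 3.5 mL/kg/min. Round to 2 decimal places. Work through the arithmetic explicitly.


One MET = 3.5 mL/kg/min
Number of METs = 44.76 / 3.5
= 12.79 METs

12.79 METs


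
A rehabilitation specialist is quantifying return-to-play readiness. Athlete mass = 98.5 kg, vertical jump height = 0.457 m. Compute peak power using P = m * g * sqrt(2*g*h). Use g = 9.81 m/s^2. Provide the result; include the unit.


sqrt(2 * 9.81 * 0.457) = sqrt(8.96634) = 2.994385 m/s
P = 98.5 * 9.81 * 2.994385
= 2893.43 W

2893.43 W


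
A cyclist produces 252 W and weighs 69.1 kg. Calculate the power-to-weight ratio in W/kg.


P/W = power / mass
= 252 / 69.1
= 3.647 W/kg

3.647 W/kg


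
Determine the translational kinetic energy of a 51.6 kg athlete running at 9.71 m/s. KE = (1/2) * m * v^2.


KE = 0.5 * m * v^2
= 0.5 * 51.6 * 9.71^2
= 0.5 * 51.6 * 94.2841
= 2432.53 J

2432.53 J


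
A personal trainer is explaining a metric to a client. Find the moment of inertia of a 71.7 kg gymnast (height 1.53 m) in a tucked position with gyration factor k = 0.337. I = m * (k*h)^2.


Radius of gyration = 0.337 * 1.53 = 0.51561 m
I = 71.7 * 0.51561^2
= 71.7 * 0.265854
= 19.062 kg*m^2

19.062 kg*m^2


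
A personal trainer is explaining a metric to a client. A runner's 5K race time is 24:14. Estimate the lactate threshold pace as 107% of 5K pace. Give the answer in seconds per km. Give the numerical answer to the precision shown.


Total race time = 24*60 + 14 = 1454 seconds
5K pace = 1454 / 5 = 290.8 sec/km
LT pace = 290.8 * 1.07 = 311.16 sec/km

311.16 s/km


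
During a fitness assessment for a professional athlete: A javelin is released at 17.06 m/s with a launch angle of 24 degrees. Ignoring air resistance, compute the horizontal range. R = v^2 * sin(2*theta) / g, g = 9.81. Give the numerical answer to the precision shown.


Launch speed squared = 291.0436
sin(2 * 24 deg) = 0.743145
Range = 291.0436 * 0.743145 / 9.81
= 22.048 m

22.048 m


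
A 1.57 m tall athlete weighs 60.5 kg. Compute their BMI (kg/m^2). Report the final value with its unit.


height^2 = 2.4649 m^2
BMI = 60.5 / 2.4649 = 24.54 kg/m^2

24.54 kg/m^2
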